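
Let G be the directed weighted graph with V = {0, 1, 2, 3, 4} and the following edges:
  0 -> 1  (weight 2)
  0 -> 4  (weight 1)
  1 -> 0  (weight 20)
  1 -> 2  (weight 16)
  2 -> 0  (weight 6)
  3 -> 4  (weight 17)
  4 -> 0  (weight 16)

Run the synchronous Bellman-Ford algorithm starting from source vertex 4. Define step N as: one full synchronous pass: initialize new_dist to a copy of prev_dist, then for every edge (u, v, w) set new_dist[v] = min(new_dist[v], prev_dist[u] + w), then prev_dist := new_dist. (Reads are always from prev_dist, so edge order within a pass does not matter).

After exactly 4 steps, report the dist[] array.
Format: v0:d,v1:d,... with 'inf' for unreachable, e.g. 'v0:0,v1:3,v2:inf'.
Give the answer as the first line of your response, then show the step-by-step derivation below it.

v0:16,v1:18,v2:34,v3:inf,v4:0

step 1: dist = v0:16,v1:inf,v2:inf,v3:inf,v4:0
step 2: dist = v0:16,v1:18,v2:inf,v3:inf,v4:0
step 3: dist = v0:16,v1:18,v2:34,v3:inf,v4:0
step 4: dist = v0:16,v1:18,v2:34,v3:inf,v4:0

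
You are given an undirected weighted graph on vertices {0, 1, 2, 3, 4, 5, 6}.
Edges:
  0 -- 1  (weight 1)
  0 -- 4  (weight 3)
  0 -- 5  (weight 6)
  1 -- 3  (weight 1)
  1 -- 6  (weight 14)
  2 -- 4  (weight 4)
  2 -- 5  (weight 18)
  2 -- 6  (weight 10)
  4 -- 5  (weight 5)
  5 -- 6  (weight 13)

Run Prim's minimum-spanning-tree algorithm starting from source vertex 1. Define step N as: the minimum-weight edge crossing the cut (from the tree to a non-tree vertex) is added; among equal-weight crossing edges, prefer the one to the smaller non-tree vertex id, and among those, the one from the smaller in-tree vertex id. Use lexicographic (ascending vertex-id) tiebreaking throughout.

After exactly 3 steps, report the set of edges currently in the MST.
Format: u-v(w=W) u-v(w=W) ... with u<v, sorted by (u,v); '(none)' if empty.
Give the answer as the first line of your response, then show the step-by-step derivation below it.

0-1(w=1) 0-4(w=3) 1-3(w=1)

step 1: add edge 0-1 (w=1); MST = {0-1(w=1)}
step 2: add edge 1-3 (w=1); MST = {0-1(w=1) 1-3(w=1)}
step 3: add edge 0-4 (w=3); MST = {0-1(w=1) 0-4(w=3) 1-3(w=1)}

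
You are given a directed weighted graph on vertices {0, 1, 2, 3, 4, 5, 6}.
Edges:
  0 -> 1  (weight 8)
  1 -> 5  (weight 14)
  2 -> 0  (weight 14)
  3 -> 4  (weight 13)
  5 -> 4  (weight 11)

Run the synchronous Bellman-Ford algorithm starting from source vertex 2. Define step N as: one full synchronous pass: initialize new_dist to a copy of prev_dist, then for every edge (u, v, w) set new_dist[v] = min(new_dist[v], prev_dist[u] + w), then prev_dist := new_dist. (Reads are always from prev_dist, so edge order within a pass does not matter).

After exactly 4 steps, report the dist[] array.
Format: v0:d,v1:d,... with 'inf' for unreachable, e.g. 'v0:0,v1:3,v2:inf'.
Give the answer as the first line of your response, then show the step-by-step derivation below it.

v0:14,v1:22,v2:0,v3:inf,v4:47,v5:36,v6:inf

step 1: dist = v0:14,v1:inf,v2:0,v3:inf,v4:inf,v5:inf,v6:inf
step 2: dist = v0:14,v1:22,v2:0,v3:inf,v4:inf,v5:inf,v6:inf
step 3: dist = v0:14,v1:22,v2:0,v3:inf,v4:inf,v5:36,v6:inf
step 4: dist = v0:14,v1:22,v2:0,v3:inf,v4:47,v5:36,v6:inf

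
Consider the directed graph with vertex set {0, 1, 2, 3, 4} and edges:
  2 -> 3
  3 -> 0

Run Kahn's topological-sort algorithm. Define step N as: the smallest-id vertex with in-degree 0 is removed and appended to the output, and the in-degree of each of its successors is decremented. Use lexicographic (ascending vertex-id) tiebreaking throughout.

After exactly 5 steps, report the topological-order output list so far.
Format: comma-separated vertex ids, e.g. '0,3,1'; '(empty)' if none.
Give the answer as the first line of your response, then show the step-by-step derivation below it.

1,2,3,0,4

step 1: output 1; order=[1]; indeg=(1,0,0,1,0)
step 2: output 2; order=[1,2]; indeg=(1,0,0,0,0)
step 3: output 3; order=[1,2,3]; indeg=(0,0,0,0,0)
step 4: output 0; order=[1,2,3,0]; indeg=(0,0,0,0,0)
step 5: output 4; order=[1,2,3,0,4]; indeg=(0,0,0,0,0)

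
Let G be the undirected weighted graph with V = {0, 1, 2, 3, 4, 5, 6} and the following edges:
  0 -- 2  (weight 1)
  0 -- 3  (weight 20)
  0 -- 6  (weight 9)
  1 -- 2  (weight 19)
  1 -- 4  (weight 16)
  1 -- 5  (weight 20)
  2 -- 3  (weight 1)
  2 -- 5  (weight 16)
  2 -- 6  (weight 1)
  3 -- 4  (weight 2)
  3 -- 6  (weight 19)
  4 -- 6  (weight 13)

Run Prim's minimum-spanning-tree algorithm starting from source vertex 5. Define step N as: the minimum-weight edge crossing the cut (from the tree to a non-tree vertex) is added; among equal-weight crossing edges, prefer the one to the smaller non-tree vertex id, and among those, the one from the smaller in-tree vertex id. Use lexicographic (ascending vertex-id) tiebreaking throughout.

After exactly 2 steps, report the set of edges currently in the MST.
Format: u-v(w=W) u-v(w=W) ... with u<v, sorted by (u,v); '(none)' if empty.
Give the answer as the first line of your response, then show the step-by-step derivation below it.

0-2(w=1) 2-5(w=16)

step 1: add edge 2-5 (w=16); MST = {2-5(w=16)}
step 2: add edge 0-2 (w=1); MST = {0-2(w=1) 2-5(w=16)}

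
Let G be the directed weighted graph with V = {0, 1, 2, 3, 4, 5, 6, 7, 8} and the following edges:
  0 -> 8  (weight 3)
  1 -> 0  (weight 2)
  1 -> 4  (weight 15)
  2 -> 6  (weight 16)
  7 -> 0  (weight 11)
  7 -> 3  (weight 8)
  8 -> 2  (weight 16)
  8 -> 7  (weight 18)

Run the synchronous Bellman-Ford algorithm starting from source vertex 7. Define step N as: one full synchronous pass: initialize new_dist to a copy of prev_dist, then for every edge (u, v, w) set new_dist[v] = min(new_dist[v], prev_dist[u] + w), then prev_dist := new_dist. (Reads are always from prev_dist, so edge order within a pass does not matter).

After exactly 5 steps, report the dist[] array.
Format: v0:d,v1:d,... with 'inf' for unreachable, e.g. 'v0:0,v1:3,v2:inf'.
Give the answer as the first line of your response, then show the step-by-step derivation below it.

v0:11,v1:inf,v2:30,v3:8,v4:inf,v5:inf,v6:46,v7:0,v8:14

step 1: dist = v0:11,v1:inf,v2:inf,v3:8,v4:inf,v5:inf,v6:inf,v7:0,v8:inf
step 2: dist = v0:11,v1:inf,v2:inf,v3:8,v4:inf,v5:inf,v6:inf,v7:0,v8:14
step 3: dist = v0:11,v1:inf,v2:30,v3:8,v4:inf,v5:inf,v6:inf,v7:0,v8:14
step 4: dist = v0:11,v1:inf,v2:30,v3:8,v4:inf,v5:inf,v6:46,v7:0,v8:14
step 5: dist = v0:11,v1:inf,v2:30,v3:8,v4:inf,v5:inf,v6:46,v7:0,v8:14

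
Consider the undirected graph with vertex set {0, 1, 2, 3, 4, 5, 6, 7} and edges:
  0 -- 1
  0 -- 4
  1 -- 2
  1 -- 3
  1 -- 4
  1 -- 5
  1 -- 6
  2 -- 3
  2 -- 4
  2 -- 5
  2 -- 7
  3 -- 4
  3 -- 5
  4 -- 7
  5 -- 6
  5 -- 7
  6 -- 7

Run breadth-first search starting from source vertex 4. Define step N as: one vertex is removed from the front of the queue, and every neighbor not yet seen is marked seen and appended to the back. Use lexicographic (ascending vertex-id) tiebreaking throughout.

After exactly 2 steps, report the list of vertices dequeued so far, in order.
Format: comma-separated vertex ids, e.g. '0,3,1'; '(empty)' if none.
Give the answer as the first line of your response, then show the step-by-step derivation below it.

4,0

step 1: dequeue 4; queue=[0,1,2,3,7]; order=4
step 2: dequeue 0; queue=[1,2,3,7]; order=4,0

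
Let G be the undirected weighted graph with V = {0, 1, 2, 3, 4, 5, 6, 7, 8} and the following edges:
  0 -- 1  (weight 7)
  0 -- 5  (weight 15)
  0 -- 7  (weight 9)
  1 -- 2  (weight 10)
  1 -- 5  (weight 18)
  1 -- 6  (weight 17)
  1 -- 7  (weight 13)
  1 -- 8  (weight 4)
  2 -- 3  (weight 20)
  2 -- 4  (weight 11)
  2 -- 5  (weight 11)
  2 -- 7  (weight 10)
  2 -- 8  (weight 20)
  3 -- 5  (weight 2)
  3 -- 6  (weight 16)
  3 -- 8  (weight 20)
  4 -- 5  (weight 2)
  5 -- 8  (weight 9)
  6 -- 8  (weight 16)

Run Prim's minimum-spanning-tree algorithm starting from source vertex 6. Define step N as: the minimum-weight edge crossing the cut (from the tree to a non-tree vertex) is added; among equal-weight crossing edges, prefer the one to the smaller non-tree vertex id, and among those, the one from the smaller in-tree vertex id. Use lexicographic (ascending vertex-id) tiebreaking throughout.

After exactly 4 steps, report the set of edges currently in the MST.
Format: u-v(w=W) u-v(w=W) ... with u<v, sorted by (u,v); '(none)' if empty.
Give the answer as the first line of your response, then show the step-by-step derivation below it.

3-5(w=2) 3-6(w=16) 4-5(w=2) 5-8(w=9)

step 1: add edge 3-6 (w=16); MST = {3-6(w=16)}
step 2: add edge 3-5 (w=2); MST = {3-5(w=2) 3-6(w=16)}
step 3: add edge 4-5 (w=2); MST = {3-5(w=2) 3-6(w=16) 4-5(w=2)}
step 4: add edge 5-8 (w=9); MST = {3-5(w=2) 3-6(w=16) 4-5(w=2) 5-8(w=9)}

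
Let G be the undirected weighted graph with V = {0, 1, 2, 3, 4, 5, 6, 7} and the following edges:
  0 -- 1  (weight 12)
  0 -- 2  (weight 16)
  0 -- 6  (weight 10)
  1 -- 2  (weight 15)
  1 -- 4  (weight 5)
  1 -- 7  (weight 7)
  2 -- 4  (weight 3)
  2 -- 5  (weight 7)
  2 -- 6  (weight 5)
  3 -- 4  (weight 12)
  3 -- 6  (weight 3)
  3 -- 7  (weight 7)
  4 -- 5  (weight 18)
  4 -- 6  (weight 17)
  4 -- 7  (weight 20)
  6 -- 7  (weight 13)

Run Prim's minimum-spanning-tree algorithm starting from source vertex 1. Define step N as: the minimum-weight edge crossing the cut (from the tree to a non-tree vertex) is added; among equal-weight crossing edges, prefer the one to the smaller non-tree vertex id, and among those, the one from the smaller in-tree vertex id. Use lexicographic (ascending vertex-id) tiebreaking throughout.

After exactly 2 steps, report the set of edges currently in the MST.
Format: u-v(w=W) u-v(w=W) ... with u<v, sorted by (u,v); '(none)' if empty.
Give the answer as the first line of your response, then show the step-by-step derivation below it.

1-4(w=5) 2-4(w=3)

step 1: add edge 1-4 (w=5); MST = {1-4(w=5)}
step 2: add edge 2-4 (w=3); MST = {1-4(w=5) 2-4(w=3)}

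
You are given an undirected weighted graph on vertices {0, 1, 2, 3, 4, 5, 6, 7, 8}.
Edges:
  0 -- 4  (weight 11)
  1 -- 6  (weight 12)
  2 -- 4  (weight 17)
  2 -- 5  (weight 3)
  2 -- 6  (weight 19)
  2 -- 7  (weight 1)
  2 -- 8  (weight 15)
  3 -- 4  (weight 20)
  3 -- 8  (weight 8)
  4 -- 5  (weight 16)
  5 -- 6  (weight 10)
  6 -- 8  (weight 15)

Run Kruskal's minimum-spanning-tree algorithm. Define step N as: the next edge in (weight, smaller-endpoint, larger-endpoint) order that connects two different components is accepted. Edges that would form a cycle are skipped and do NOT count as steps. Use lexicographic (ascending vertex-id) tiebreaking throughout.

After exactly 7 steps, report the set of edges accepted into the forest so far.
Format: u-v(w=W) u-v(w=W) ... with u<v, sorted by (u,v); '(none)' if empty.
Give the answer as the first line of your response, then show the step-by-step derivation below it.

0-4(w=11) 1-6(w=12) 2-5(w=3) 2-7(w=1) 2-8(w=15) 3-8(w=8) 5-6(w=10)

step 1: add edge 2-7 (w=1); MST = {2-7(w=1)}
step 2: add edge 2-5 (w=3); MST = {2-5(w=3) 2-7(w=1)}
step 3: add edge 3-8 (w=8); MST = {2-5(w=3) 2-7(w=1) 3-8(w=8)}
step 4: add edge 5-6 (w=10); MST = {2-5(w=3) 2-7(w=1) 3-8(w=8) 5-6(w=10)}
step 5: add edge 0-4 (w=11); MST = {0-4(w=11) 2-5(w=3) 2-7(w=1) 3-8(w=8) 5-6(w=10)}
step 6: add edge 1-6 (w=12); MST = {0-4(w=11) 1-6(w=12) 2-5(w=3) 2-7(w=1) 3-8(w=8) 5-6(w=10)}
step 7: add edge 2-8 (w=15); MST = {0-4(w=11) 1-6(w=12) 2-5(w=3) 2-7(w=1) 2-8(w=15) 3-8(w=8) 5-6(w=10)}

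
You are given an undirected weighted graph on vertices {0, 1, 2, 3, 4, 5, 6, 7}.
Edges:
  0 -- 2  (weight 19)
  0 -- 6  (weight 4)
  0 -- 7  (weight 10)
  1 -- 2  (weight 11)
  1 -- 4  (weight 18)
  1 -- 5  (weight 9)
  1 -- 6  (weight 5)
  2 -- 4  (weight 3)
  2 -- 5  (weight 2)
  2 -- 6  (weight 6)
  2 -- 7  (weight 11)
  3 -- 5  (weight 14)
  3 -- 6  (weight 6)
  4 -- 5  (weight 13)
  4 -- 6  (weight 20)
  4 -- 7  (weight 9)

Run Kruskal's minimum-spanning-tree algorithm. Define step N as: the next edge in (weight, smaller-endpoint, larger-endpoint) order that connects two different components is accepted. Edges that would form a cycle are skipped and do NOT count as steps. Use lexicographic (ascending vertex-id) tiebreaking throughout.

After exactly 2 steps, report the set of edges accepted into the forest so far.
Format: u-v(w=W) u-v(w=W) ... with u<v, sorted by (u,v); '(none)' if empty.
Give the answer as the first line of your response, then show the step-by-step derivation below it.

2-4(w=3) 2-5(w=2)

step 1: add edge 2-5 (w=2); MST = {2-5(w=2)}
step 2: add edge 2-4 (w=3); MST = {2-4(w=3) 2-5(w=2)}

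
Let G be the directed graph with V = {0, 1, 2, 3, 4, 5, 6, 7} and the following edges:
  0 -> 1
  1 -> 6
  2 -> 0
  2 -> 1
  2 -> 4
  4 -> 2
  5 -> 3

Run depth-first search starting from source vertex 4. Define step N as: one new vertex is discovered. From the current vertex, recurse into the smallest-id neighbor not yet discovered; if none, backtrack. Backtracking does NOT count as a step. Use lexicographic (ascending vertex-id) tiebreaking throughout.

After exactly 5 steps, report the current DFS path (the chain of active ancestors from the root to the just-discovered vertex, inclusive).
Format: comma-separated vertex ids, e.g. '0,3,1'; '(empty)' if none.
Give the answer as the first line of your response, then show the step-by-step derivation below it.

4,2,0,1,6

step 1: discover 4; path=4; order=4
step 2: discover 2; path=4>2; order=4,2
step 3: discover 0; path=4>2>0; order=4,2,0
step 4: discover 1; path=4>2>0>1; order=4,2,0,1
step 5: discover 6; path=4>2>0>1>6; order=4,2,0,1,6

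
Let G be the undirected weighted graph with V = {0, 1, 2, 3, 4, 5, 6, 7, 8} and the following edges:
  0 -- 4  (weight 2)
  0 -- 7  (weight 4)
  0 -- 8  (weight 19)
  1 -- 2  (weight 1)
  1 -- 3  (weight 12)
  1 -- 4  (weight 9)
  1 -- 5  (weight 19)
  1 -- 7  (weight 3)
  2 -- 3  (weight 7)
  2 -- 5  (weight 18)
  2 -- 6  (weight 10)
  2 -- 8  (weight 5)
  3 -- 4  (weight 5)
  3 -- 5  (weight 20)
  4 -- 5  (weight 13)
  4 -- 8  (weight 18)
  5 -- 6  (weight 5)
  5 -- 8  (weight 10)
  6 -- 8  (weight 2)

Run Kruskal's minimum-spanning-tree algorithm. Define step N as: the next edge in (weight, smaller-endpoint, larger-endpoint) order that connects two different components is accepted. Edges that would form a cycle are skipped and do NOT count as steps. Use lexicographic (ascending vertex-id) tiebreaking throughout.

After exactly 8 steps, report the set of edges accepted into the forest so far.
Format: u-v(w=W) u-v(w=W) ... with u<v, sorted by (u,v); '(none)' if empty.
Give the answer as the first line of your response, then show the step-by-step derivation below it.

0-4(w=2) 0-7(w=4) 1-2(w=1) 1-7(w=3) 2-8(w=5) 3-4(w=5) 5-6(w=5) 6-8(w=2)

step 1: add edge 1-2 (w=1); MST = {1-2(w=1)}
step 2: add edge 0-4 (w=2); MST = {0-4(w=2) 1-2(w=1)}
step 3: add edge 6-8 (w=2); MST = {0-4(w=2) 1-2(w=1) 6-8(w=2)}
step 4: add edge 1-7 (w=3); MST = {0-4(w=2) 1-2(w=1) 1-7(w=3) 6-8(w=2)}
step 5: add edge 0-7 (w=4); MST = {0-4(w=2) 0-7(w=4) 1-2(w=1) 1-7(w=3) 6-8(w=2)}
step 6: add edge 2-8 (w=5); MST = {0-4(w=2) 0-7(w=4) 1-2(w=1) 1-7(w=3) 2-8(w=5) 6-8(w=2)}
step 7: add edge 3-4 (w=5); MST = {0-4(w=2) 0-7(w=4) 1-2(w=1) 1-7(w=3) 2-8(w=5) 3-4(w=5) 6-8(w=2)}
step 8: add edge 5-6 (w=5); MST = {0-4(w=2) 0-7(w=4) 1-2(w=1) 1-7(w=3) 2-8(w=5) 3-4(w=5) 5-6(w=5) 6-8(w=2)}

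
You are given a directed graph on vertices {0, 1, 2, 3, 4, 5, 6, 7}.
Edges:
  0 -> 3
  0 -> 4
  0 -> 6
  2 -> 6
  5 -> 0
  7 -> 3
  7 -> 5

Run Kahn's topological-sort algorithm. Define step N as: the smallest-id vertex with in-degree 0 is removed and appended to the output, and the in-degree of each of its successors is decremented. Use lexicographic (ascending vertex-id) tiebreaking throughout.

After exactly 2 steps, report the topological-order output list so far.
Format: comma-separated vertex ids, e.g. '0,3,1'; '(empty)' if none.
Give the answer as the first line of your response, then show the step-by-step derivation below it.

1,2

step 1: output 1; order=[1]; indeg=(1,0,0,2,1,1,2,0)
step 2: output 2; order=[1,2]; indeg=(1,0,0,2,1,1,1,0)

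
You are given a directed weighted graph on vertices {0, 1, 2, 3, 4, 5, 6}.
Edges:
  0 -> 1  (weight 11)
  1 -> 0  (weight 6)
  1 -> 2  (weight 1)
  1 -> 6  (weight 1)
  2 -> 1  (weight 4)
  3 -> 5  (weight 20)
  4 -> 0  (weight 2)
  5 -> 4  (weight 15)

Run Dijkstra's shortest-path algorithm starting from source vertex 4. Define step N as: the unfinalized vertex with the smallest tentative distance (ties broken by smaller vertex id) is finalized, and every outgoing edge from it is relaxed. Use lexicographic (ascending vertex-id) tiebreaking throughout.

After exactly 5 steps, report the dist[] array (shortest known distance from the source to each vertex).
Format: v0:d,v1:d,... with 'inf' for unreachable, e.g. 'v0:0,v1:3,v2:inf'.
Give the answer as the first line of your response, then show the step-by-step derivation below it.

v0:2,v1:13,v2:14,v3:inf,v4:0,v5:inf,v6:14

step 1: dist = v0:2,v1:inf,v2:inf,v3:inf,v4:0,v5:inf,v6:inf
step 2: dist = v0:2,v1:13,v2:inf,v3:inf,v4:0,v5:inf,v6:inf
step 3: dist = v0:2,v1:13,v2:14,v3:inf,v4:0,v5:inf,v6:14
step 4: dist = v0:2,v1:13,v2:14,v3:inf,v4:0,v5:inf,v6:14
step 5: dist = v0:2,v1:13,v2:14,v3:inf,v4:0,v5:inf,v6:14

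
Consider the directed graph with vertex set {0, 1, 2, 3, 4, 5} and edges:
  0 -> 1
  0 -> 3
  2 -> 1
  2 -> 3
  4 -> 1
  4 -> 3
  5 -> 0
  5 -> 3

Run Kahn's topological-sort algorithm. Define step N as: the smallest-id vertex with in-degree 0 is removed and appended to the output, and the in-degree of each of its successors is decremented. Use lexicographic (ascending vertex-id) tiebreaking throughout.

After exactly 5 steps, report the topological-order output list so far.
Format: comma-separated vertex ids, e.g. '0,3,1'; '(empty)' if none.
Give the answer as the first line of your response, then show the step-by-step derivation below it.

2,4,5,0,1

step 1: output 2; order=[2]; indeg=(1,2,0,3,0,0)
step 2: output 4; order=[2,4]; indeg=(1,1,0,2,0,0)
step 3: output 5; order=[2,4,5]; indeg=(0,1,0,1,0,0)
step 4: output 0; order=[2,4,5,0]; indeg=(0,0,0,0,0,0)
step 5: output 1; order=[2,4,5,0,1]; indeg=(0,0,0,0,0,0)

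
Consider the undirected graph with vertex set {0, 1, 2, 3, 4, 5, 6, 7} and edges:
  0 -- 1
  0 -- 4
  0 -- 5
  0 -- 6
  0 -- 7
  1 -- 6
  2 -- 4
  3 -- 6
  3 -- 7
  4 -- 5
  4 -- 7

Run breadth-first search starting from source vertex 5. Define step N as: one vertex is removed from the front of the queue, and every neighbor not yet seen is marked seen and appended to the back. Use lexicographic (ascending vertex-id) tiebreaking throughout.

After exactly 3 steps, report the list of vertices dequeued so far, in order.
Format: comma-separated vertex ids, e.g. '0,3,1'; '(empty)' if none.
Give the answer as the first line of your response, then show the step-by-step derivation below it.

5,0,4

step 1: dequeue 5; queue=[0,4]; order=5
step 2: dequeue 0; queue=[4,1,6,7]; order=5,0
step 3: dequeue 4; queue=[1,6,7,2]; order=5,0,4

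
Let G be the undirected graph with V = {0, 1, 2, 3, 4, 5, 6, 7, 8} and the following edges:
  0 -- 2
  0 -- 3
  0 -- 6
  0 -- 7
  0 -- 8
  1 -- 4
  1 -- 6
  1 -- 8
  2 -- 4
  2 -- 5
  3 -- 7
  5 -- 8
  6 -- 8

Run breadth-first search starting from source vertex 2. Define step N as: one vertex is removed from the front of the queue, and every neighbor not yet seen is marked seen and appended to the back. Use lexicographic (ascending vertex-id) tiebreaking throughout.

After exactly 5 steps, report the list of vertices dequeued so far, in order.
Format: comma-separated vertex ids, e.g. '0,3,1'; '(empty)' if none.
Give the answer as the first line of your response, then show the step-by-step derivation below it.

2,0,4,5,3

step 1: dequeue 2; queue=[0,4,5]; order=2
step 2: dequeue 0; queue=[4,5,3,6,7,8]; order=2,0
step 3: dequeue 4; queue=[5,3,6,7,8,1]; order=2,0,4
step 4: dequeue 5; queue=[3,6,7,8,1]; order=2,0,4,5
step 5: dequeue 3; queue=[6,7,8,1]; order=2,0,4,5,3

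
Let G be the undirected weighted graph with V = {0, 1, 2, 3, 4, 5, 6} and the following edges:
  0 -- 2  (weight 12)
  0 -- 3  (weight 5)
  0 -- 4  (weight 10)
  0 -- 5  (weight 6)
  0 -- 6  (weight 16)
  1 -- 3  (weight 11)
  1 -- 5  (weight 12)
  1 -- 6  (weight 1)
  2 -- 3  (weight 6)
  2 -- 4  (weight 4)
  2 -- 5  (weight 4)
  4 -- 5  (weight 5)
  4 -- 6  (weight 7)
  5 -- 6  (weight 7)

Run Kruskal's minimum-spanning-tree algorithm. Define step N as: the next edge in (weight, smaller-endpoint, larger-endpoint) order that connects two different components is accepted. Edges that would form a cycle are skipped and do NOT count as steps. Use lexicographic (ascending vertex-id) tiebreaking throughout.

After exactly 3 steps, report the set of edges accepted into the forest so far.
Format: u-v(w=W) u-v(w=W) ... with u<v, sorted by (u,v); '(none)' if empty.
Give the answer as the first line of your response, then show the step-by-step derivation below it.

1-6(w=1) 2-4(w=4) 2-5(w=4)

step 1: add edge 1-6 (w=1); MST = {1-6(w=1)}
step 2: add edge 2-4 (w=4); MST = {1-6(w=1) 2-4(w=4)}
step 3: add edge 2-5 (w=4); MST = {1-6(w=1) 2-4(w=4) 2-5(w=4)}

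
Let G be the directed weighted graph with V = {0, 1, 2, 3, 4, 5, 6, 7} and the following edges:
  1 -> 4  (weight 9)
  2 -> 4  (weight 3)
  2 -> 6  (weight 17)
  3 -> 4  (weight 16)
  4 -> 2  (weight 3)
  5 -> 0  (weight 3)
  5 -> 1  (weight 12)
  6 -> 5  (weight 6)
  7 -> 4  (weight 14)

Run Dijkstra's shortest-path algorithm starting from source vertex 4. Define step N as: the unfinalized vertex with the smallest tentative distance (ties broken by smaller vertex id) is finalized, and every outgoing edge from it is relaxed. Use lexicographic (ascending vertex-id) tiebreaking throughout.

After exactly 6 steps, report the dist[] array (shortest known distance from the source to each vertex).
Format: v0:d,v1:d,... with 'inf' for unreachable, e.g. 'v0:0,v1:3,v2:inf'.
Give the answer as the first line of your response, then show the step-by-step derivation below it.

v0:29,v1:38,v2:3,v3:inf,v4:0,v5:26,v6:20,v7:inf

step 1: dist = v0:inf,v1:inf,v2:3,v3:inf,v4:0,v5:inf,v6:inf,v7:inf
step 2: dist = v0:inf,v1:inf,v2:3,v3:inf,v4:0,v5:inf,v6:20,v7:inf
step 3: dist = v0:inf,v1:inf,v2:3,v3:inf,v4:0,v5:26,v6:20,v7:inf
step 4: dist = v0:29,v1:38,v2:3,v3:inf,v4:0,v5:26,v6:20,v7:inf
step 5: dist = v0:29,v1:38,v2:3,v3:inf,v4:0,v5:26,v6:20,v7:inf
step 6: dist = v0:29,v1:38,v2:3,v3:inf,v4:0,v5:26,v6:20,v7:inf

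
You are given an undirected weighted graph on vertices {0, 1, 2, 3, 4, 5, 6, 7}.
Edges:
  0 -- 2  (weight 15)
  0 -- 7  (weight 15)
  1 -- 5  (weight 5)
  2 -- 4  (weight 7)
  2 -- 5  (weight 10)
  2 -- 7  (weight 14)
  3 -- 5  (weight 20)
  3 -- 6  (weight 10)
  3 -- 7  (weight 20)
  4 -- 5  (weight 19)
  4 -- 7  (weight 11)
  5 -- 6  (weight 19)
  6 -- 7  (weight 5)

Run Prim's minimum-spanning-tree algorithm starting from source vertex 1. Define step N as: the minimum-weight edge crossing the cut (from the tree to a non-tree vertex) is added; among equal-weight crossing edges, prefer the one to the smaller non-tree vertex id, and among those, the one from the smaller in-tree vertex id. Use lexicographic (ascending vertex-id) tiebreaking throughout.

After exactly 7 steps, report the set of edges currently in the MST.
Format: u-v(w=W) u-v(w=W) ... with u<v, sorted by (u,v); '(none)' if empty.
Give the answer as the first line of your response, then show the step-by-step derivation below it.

0-2(w=15) 1-5(w=5) 2-4(w=7) 2-5(w=10) 3-6(w=10) 4-7(w=11) 6-7(w=5)

step 1: add edge 1-5 (w=5); MST = {1-5(w=5)}
step 2: add edge 2-5 (w=10); MST = {1-5(w=5) 2-5(w=10)}
step 3: add edge 2-4 (w=7); MST = {1-5(w=5) 2-4(w=7) 2-5(w=10)}
step 4: add edge 4-7 (w=11); MST = {1-5(w=5) 2-4(w=7) 2-5(w=10) 4-7(w=11)}
step 5: add edge 6-7 (w=5); MST = {1-5(w=5) 2-4(w=7) 2-5(w=10) 4-7(w=11) 6-7(w=5)}
step 6: add edge 3-6 (w=10); MST = {1-5(w=5) 2-4(w=7) 2-5(w=10) 3-6(w=10) 4-7(w=11) 6-7(w=5)}
step 7: add edge 0-2 (w=15); MST = {0-2(w=15) 1-5(w=5) 2-4(w=7) 2-5(w=10) 3-6(w=10) 4-7(w=11) 6-7(w=5)}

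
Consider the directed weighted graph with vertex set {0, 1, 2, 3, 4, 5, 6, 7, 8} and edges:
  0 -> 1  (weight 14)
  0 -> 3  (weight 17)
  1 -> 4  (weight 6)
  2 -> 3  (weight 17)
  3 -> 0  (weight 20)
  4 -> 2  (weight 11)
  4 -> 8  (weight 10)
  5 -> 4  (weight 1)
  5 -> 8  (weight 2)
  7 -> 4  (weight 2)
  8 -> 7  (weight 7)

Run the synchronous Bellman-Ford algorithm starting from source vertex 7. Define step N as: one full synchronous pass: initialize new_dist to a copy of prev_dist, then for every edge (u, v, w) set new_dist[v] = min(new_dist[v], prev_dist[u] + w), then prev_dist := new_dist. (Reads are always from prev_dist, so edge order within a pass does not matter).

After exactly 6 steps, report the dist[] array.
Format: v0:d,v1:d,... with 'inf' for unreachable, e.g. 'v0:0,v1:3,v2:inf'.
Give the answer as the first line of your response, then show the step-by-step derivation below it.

v0:50,v1:64,v2:13,v3:30,v4:2,v5:inf,v6:inf,v7:0,v8:12

step 1: dist = v0:inf,v1:inf,v2:inf,v3:inf,v4:2,v5:inf,v6:inf,v7:0,v8:inf
step 2: dist = v0:inf,v1:inf,v2:13,v3:inf,v4:2,v5:inf,v6:inf,v7:0,v8:12
step 3: dist = v0:inf,v1:inf,v2:13,v3:30,v4:2,v5:inf,v6:inf,v7:0,v8:12
step 4: dist = v0:50,v1:inf,v2:13,v3:30,v4:2,v5:inf,v6:inf,v7:0,v8:12
step 5: dist = v0:50,v1:64,v2:13,v3:30,v4:2,v5:inf,v6:inf,v7:0,v8:12
step 6: dist = v0:50,v1:64,v2:13,v3:30,v4:2,v5:inf,v6:inf,v7:0,v8:12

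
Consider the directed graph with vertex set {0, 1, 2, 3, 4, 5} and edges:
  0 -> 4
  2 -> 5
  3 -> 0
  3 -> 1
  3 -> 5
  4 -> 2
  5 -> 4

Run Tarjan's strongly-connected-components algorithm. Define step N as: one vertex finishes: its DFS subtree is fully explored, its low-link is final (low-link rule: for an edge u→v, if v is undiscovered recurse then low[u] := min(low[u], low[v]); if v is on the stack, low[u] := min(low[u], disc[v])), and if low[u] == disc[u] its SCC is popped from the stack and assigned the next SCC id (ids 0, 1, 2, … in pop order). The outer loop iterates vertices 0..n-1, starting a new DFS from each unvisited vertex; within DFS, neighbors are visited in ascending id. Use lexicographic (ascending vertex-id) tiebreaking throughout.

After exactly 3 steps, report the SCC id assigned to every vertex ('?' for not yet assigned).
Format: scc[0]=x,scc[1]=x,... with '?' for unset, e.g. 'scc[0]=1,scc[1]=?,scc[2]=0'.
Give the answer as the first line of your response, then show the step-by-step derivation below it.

scc[0]=?,scc[1]=?,scc[2]=0,scc[3]=?,scc[4]=0,scc[5]=0

step 1: low=(low[0]=0,low[1]=?,low[2]=2,low[3]=?,low[4]=1,low[5]=1); scc=(scc[0]=?,scc[1]=?,scc[2]=?,scc[3]=?,scc[4]=?,scc[5]=?)
step 2: low=(low[0]=0,low[1]=?,low[2]=1,low[3]=?,low[4]=1,low[5]=1); scc=(scc[0]=?,scc[1]=?,scc[2]=?,scc[3]=?,scc[4]=?,scc[5]=?)
step 3: low=(low[0]=0,low[1]=?,low[2]=1,low[3]=?,low[4]=1,low[5]=1); scc=(scc[0]=?,scc[1]=?,scc[2]=0,scc[3]=?,scc[4]=0,scc[5]=0)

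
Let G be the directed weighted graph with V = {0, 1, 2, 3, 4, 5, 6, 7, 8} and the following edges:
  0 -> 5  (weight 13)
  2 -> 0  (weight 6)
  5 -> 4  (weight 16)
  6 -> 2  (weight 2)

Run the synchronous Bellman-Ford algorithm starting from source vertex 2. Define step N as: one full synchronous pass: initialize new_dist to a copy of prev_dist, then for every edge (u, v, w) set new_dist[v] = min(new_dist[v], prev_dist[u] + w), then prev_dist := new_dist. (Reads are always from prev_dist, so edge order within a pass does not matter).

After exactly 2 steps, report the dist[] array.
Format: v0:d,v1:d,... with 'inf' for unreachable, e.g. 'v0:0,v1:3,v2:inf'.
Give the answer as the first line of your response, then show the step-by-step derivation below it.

v0:6,v1:inf,v2:0,v3:inf,v4:inf,v5:19,v6:inf,v7:inf,v8:inf

step 1: dist = v0:6,v1:inf,v2:0,v3:inf,v4:inf,v5:inf,v6:inf,v7:inf,v8:inf
step 2: dist = v0:6,v1:inf,v2:0,v3:inf,v4:inf,v5:19,v6:inf,v7:inf,v8:inf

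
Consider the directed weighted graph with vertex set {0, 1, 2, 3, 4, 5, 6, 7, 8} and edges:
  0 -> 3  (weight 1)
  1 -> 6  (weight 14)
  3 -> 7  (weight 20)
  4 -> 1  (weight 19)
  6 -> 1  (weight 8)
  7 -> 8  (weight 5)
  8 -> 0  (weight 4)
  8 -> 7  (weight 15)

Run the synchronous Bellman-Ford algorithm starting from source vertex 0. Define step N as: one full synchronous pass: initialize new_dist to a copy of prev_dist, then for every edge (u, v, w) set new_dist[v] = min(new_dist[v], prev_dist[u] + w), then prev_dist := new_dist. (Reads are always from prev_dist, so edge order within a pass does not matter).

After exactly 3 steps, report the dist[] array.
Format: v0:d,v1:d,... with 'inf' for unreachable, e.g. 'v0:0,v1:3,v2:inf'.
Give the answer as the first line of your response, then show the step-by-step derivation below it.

v0:0,v1:inf,v2:inf,v3:1,v4:inf,v5:inf,v6:inf,v7:21,v8:26

step 1: dist = v0:0,v1:inf,v2:inf,v3:1,v4:inf,v5:inf,v6:inf,v7:inf,v8:inf
step 2: dist = v0:0,v1:inf,v2:inf,v3:1,v4:inf,v5:inf,v6:inf,v7:21,v8:inf
step 3: dist = v0:0,v1:inf,v2:inf,v3:1,v4:inf,v5:inf,v6:inf,v7:21,v8:26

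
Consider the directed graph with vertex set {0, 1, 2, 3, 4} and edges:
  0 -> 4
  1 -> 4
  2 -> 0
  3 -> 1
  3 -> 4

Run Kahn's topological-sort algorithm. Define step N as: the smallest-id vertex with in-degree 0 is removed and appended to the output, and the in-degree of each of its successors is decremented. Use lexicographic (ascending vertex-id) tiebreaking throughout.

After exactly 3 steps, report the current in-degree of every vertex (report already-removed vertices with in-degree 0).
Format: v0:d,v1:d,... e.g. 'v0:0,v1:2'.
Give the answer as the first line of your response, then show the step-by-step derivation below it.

v0:0,v1:0,v2:0,v3:0,v4:1

step 1: output 2; order=[2]; indeg=(0,1,0,0,3)
step 2: output 0; order=[2,0]; indeg=(0,1,0,0,2)
step 3: output 3; order=[2,0,3]; indeg=(0,0,0,0,1)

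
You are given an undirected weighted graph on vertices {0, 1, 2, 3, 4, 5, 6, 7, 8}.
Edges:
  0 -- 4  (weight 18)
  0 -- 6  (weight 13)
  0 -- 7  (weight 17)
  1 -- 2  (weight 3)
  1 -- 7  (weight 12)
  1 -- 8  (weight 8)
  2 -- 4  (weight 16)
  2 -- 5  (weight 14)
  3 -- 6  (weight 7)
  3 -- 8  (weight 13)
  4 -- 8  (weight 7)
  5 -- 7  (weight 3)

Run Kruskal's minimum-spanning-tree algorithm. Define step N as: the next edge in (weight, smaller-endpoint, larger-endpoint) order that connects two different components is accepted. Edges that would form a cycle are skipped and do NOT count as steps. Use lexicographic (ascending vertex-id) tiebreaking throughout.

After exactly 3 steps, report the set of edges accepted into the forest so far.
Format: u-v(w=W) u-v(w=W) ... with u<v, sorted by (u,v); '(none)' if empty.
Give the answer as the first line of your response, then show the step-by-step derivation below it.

1-2(w=3) 3-6(w=7) 5-7(w=3)

step 1: add edge 1-2 (w=3); MST = {1-2(w=3)}
step 2: add edge 5-7 (w=3); MST = {1-2(w=3) 5-7(w=3)}
step 3: add edge 3-6 (w=7); MST = {1-2(w=3) 3-6(w=7) 5-7(w=3)}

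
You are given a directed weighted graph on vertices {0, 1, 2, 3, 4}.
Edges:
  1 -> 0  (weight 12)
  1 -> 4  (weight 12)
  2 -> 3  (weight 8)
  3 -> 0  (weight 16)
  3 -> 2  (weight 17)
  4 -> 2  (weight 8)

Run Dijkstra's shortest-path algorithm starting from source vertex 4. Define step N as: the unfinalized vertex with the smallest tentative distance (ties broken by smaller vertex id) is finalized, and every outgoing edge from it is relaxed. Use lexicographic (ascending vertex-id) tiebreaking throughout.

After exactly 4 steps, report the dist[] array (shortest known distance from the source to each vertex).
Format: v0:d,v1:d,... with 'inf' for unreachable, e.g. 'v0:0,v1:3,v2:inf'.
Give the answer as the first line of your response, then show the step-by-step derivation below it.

v0:32,v1:inf,v2:8,v3:16,v4:0

step 1: dist = v0:inf,v1:inf,v2:8,v3:inf,v4:0
step 2: dist = v0:inf,v1:inf,v2:8,v3:16,v4:0
step 3: dist = v0:32,v1:inf,v2:8,v3:16,v4:0
step 4: dist = v0:32,v1:inf,v2:8,v3:16,v4:0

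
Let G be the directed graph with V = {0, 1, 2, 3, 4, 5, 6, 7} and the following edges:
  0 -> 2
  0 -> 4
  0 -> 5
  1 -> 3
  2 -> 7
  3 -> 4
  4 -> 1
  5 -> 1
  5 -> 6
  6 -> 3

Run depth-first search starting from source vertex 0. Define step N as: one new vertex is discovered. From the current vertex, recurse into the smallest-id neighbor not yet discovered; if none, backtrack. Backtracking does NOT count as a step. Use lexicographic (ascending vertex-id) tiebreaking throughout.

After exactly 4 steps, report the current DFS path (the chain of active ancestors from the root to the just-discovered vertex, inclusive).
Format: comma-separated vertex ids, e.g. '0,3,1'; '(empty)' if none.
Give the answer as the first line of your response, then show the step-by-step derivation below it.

0,4

step 1: discover 0; path=0; order=0
step 2: discover 2; path=0>2; order=0,2
step 3: discover 7; path=0>2>7; order=0,2,7
step 4: discover 4; path=0>4; order=0,2,7,4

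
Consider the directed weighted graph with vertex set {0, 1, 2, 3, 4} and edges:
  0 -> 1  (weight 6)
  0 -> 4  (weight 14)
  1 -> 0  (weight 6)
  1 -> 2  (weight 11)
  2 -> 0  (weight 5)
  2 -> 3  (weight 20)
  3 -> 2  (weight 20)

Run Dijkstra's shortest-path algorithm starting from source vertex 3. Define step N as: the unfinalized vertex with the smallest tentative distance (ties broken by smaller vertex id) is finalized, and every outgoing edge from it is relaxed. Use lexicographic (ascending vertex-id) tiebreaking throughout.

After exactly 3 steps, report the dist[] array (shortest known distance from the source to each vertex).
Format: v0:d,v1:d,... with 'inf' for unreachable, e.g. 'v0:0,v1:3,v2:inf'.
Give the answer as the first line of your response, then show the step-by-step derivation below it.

v0:25,v1:31,v2:20,v3:0,v4:39

step 1: dist = v0:inf,v1:inf,v2:20,v3:0,v4:inf
step 2: dist = v0:25,v1:inf,v2:20,v3:0,v4:inf
step 3: dist = v0:25,v1:31,v2:20,v3:0,v4:39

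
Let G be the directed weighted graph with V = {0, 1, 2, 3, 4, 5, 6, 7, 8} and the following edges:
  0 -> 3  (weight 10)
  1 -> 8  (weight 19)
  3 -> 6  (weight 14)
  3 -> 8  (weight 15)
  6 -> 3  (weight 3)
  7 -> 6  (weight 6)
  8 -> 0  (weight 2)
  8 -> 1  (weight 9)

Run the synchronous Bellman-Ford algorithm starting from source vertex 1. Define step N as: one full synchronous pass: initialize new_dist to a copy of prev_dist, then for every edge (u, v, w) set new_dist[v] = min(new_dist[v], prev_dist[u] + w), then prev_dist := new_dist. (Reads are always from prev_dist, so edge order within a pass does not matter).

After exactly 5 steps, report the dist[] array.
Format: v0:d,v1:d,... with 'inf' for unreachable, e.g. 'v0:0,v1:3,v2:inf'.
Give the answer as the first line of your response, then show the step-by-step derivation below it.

v0:21,v1:0,v2:inf,v3:31,v4:inf,v5:inf,v6:45,v7:inf,v8:19

step 1: dist = v0:inf,v1:0,v2:inf,v3:inf,v4:inf,v5:inf,v6:inf,v7:inf,v8:19
step 2: dist = v0:21,v1:0,v2:inf,v3:inf,v4:inf,v5:inf,v6:inf,v7:inf,v8:19
step 3: dist = v0:21,v1:0,v2:inf,v3:31,v4:inf,v5:inf,v6:inf,v7:inf,v8:19
step 4: dist = v0:21,v1:0,v2:inf,v3:31,v4:inf,v5:inf,v6:45,v7:inf,v8:19
step 5: dist = v0:21,v1:0,v2:inf,v3:31,v4:inf,v5:inf,v6:45,v7:inf,v8:19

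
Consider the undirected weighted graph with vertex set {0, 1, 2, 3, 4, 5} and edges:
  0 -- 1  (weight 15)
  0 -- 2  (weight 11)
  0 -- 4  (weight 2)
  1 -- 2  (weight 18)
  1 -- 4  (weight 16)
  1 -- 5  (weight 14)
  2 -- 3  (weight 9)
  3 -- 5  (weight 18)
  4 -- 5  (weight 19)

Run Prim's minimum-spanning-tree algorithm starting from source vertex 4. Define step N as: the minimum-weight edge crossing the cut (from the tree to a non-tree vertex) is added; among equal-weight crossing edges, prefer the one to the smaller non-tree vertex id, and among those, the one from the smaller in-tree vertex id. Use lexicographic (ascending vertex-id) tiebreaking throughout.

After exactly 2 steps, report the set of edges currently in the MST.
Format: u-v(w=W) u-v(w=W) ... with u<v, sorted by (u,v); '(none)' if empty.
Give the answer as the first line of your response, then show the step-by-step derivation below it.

0-2(w=11) 0-4(w=2)

step 1: add edge 0-4 (w=2); MST = {0-4(w=2)}
step 2: add edge 0-2 (w=11); MST = {0-2(w=11) 0-4(w=2)}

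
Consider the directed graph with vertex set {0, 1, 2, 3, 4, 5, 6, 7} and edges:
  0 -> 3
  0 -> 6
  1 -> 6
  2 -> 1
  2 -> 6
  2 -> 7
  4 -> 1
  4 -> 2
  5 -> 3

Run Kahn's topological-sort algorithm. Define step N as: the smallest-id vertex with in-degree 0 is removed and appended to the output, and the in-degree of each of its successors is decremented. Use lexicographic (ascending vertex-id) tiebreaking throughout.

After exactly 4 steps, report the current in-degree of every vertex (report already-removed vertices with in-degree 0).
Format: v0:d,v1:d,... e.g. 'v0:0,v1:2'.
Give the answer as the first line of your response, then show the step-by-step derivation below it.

v0:0,v1:0,v2:0,v3:1,v4:0,v5:0,v6:0,v7:0

step 1: output 0; order=[0]; indeg=(0,2,1,1,0,0,2,1)
step 2: output 4; order=[0,4]; indeg=(0,1,0,1,0,0,2,1)
step 3: output 2; order=[0,4,2]; indeg=(0,0,0,1,0,0,1,0)
step 4: output 1; order=[0,4,2,1]; indeg=(0,0,0,1,0,0,0,0)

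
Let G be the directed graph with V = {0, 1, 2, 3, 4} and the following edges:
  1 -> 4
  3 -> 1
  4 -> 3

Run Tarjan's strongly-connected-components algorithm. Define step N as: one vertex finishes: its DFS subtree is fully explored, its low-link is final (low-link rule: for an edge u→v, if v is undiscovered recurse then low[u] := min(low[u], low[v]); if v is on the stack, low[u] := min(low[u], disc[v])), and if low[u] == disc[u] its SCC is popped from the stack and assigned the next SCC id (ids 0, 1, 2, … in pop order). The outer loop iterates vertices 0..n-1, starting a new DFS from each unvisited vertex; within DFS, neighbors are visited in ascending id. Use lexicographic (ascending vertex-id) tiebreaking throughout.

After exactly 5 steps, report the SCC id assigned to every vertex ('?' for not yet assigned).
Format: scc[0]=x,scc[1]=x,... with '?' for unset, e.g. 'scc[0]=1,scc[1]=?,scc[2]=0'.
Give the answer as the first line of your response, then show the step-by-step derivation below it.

scc[0]=0,scc[1]=1,scc[2]=2,scc[3]=1,scc[4]=1

step 1: low=(low[0]=0,low[1]=?,low[2]=?,low[3]=?,low[4]=?); scc=(scc[0]=0,scc[1]=?,scc[2]=?,scc[3]=?,scc[4]=?)
step 2: low=(low[0]=0,low[1]=1,low[2]=?,low[3]=1,low[4]=2); scc=(scc[0]=0,scc[1]=?,scc[2]=?,scc[3]=?,scc[4]=?)
step 3: low=(low[0]=0,low[1]=1,low[2]=?,low[3]=1,low[4]=1); scc=(scc[0]=0,scc[1]=?,scc[2]=?,scc[3]=?,scc[4]=?)
step 4: low=(low[0]=0,low[1]=1,low[2]=?,low[3]=1,low[4]=1); scc=(scc[0]=0,scc[1]=1,scc[2]=?,scc[3]=1,scc[4]=1)
step 5: low=(low[0]=0,low[1]=1,low[2]=4,low[3]=1,low[4]=1); scc=(scc[0]=0,scc[1]=1,scc[2]=2,scc[3]=1,scc[4]=1)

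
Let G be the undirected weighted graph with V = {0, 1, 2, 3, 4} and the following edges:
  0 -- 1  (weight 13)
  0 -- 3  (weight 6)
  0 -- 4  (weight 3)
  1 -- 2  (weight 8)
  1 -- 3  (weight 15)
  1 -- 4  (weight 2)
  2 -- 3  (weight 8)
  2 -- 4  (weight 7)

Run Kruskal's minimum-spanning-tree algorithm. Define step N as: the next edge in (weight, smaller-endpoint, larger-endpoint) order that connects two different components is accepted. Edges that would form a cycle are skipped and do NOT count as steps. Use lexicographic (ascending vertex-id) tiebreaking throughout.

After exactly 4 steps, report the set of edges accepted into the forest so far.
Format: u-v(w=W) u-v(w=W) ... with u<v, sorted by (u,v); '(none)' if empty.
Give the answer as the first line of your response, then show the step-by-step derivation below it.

0-3(w=6) 0-4(w=3) 1-4(w=2) 2-4(w=7)

step 1: add edge 1-4 (w=2); MST = {1-4(w=2)}
step 2: add edge 0-4 (w=3); MST = {0-4(w=3) 1-4(w=2)}
step 3: add edge 0-3 (w=6); MST = {0-3(w=6) 0-4(w=3) 1-4(w=2)}
step 4: add edge 2-4 (w=7); MST = {0-3(w=6) 0-4(w=3) 1-4(w=2) 2-4(w=7)}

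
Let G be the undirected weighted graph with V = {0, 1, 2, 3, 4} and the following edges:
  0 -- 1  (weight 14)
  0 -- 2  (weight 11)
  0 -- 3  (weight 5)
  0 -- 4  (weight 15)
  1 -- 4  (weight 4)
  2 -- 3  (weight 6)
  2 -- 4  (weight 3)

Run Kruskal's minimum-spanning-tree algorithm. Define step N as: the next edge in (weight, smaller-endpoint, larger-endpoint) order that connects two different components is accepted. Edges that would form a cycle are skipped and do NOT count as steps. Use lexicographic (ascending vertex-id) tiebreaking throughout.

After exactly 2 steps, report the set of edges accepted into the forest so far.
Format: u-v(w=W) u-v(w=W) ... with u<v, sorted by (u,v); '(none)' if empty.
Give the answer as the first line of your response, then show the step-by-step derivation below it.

1-4(w=4) 2-4(w=3)

step 1: add edge 2-4 (w=3); MST = {2-4(w=3)}
step 2: add edge 1-4 (w=4); MST = {1-4(w=4) 2-4(w=3)}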